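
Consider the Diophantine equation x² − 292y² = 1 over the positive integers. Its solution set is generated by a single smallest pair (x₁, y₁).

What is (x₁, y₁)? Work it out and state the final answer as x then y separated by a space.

2281249 133500

[17; 11,2,1,3,8,3,1,2,11,34] for √292; ℓ=10 ⇒ convergent index 9
k=0  a_k=17  p_k/q_k = 17/1
…
k=2  a_k=2  p_k/q_k = 393/23
…
k=4  a_k=3  p_k/q_k = 2136/125
k=5  a_k=8  p_k/q_k = 17669/1034
k=6  a_k=3  p_k/q_k = 55143/3227
…
k=8  a_k=2  p_k/q_k = 200767/11749
k=9  a_k=11  p_k/q_k = 2281249/133500
→ (2281249, 133500).  Check: 2281249²=5204097000001, 292·133500²=5204097000000, difference 1.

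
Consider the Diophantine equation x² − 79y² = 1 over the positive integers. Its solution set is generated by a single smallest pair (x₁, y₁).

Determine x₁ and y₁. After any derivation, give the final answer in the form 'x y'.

80 9

√79 = [8; 1,7,1,16, …], period ℓ=4 (even) → k=3
i=0: a=8 ⇒ p=8, q=1
i=1: a=1 ⇒ p=9, q=1
i=2: a=7 ⇒ p=71, q=8
i=3: a=1 ⇒ p=80, q=9
→ (80, 9).  Check: 80²=6400, 79·9²=6399, difference 1.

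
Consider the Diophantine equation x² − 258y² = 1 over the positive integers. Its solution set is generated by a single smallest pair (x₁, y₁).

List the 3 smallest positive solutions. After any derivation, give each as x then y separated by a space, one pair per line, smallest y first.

√258 = [16; 16,32, …], period ℓ=2 (even) → k=1
step 0: (16, 1)  from 16·(1,0) + (0,1)
step 1: (257, 16)  from 16·(16,1) + (1,0)
fundamental: x₁=257, y₁=16  (since 66049 − 258·256 = 1)
(x_2, y_2) = (257·257 + 258·16·16, 257·16 + 16·257) = (132097, 8224)
(x_3, y_3) = (257·132097 + 258·16·8224, 257·8224 + 16·132097) = (67897601, 4227120)

257 16
132097 8224
67897601 4227120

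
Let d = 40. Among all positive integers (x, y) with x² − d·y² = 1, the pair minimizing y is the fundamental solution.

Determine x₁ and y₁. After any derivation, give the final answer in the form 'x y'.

√40 = [6; 3,12, …], period ℓ=2 (even) → k=1
step 0: (6, 1)  from 6·(1,0) + (0,1)
step 1: (19, 3)  from 3·(6,1) + (1,0)
fundamental: x₁=19, y₁=3  (since 361 − 40·9 = 1)

19 3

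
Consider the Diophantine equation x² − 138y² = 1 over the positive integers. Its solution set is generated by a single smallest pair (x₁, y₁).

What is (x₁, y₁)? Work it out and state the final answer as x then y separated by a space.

47 4

√138 = [11; 1,2,1,22, …], period ℓ=4 (even) → k=3
a_0=11:  p_0=11·1+0=11,  q_0=11·0+1=1
a_1=1:  p_1=1·11+1=12,  q_1=1·1+0=1
a_2=2:  p_2=2·12+11=35,  q_2=2·1+1=3
a_3=1:  p_3=1·35+12=47,  q_3=1·3+1=4
fundamental: x₁=47, y₁=4  (since 2209 − 138·16 = 1)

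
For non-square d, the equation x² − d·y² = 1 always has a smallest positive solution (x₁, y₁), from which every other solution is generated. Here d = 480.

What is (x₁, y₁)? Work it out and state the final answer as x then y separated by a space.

[21; 1,9,1,42] for √480; ℓ=4 ⇒ convergent index 3
a_0=21:  p_0=21·1+0=21,  q_0=21·0+1=1
…
a_2=9:  p_2=9·22+21=219,  q_2=9·1+1=10
a_3=1:  p_3=1·219+22=241,  q_3=1·10+1=11
→ (241, 11).  Check: 241²=58081, 480·11²=58080, difference 1.

241 11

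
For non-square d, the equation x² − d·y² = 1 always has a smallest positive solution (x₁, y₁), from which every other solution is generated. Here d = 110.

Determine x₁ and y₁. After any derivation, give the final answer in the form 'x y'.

21 2

√110 = [10; 2,20, …], period ℓ=2 (even) → k=1
k=0  a_k=10  p_k/q_k = 10/1
k=1  a_k=2  p_k/q_k = 21/2
→ (21, 2).  Check: 21²=441, 110·2²=440, difference 1.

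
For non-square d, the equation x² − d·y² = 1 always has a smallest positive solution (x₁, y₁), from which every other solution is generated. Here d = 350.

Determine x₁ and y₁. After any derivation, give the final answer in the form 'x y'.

[18; 1,2,2,2,1,36] for √350; ℓ=6 ⇒ convergent index 5
step 0: (18, 1)  from 18·(1,0) + (0,1)
step 1: (19, 1)  from 1·(18,1) + (1,0)
step 2: (56, 3)  from 2·(19,1) + (18,1)
step 3: (131, 7)  from 2·(56,3) + (19,1)
step 4: (318, 17)  from 2·(131,7) + (56,3)
step 5: (449, 24)  from 1·(318,17) + (131,7)
fundamental: x₁=449, y₁=24  (since 201601 − 350·576 = 1)

449 24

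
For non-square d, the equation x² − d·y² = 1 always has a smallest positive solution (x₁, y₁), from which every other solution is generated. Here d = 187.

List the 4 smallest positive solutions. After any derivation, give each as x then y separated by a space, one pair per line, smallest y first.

1682 123
5658247 413772
19034341226 1391928885
64031518226017 4682448355368

√187 = [13; 1,2,13,2,1,26, …], period ℓ=6 (even) → k=5
a_0=13:  p_0=13·1+0=13,  q_0=13·0+1=1
…
a_4=2:  p_4=2·547+41=1135,  q_4=2·40+3=83
a_5=1:  p_5=1·1135+547=1682,  q_5=1·83+40=123
(x₁, y₁) = (1682, 123);  1682² − 187·123² = 1 ✓
k=2:  x_2 = 1682·1682+187·123·123 = 5658247,  y_2 = 1682·123+123·1682 = 413772
k=3:  x_3 = 1682·5658247+187·123·413772 = 19034341226,  y_3 = 1682·413772+123·5658247 = 1391928885
k=4:  x_4 = 1682·19034341226+187·123·1391928885 = 64031518226017,  y_4 = 1682·1391928885+123·19034341226 = 4682448355368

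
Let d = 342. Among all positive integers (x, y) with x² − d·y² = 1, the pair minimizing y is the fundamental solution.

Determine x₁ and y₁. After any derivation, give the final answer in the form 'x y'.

37 2

√342 = [18; 2,36, …], period ℓ=2 (even) → k=1
a_0=18:  p_0=18·1+0=18,  q_0=18·0+1=1
a_1=2:  p_1=2·18+1=37,  q_1=2·1+0=2
(x₁, y₁) = (37, 2);  37² − 342·2² = 1 ✓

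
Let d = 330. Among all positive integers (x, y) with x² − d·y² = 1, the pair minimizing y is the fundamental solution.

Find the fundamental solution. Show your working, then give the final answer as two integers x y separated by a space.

√330 → a₀=18, period (6,36); ℓ=2 even so k=1
a_0=18:  p_0=18·1+0=18,  q_0=18·0+1=1
a_1=6:  p_1=6·18+1=109,  q_1=6·1+0=6
fundamental: x₁=109, y₁=6  (since 11881 − 330·36 = 1)

109 6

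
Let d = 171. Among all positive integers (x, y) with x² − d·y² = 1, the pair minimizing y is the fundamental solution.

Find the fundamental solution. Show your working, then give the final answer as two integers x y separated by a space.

170 13

d=171: √d = [13; 13,26] (ℓ=2, even), read p_1/q_1
step 0: (13, 1)  from 13·(1,0) + (0,1)
step 1: (170, 13)  from 13·(13,1) + (1,0)
(x₁, y₁) = (170, 13);  170² − 171·13² = 1 ✓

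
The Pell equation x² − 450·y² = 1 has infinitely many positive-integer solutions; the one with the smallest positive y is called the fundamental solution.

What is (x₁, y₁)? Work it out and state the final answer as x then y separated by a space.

d=450: √d = [21; 4,1,2,4,2,1,4,42] (ℓ=8, even), read p_7/q_7
a_0=21:  p_0=21·1+0=21,  q_0=21·0+1=1
…
a_2=1:  p_2=1·85+21=106,  q_2=1·4+1=5
a_3=2:  p_3=2·106+85=297,  q_3=2·5+4=14
a_4=4:  p_4=4·297+106=1294,  q_4=4·14+5=61
…
a_6=1:  p_6=1·2885+1294=4179,  q_6=1·136+61=197
a_7=4:  p_7=4·4179+2885=19601,  q_7=4·197+136=924
(x₁, y₁) = (19601, 924);  19601² − 450·924² = 1 ✓

19601 924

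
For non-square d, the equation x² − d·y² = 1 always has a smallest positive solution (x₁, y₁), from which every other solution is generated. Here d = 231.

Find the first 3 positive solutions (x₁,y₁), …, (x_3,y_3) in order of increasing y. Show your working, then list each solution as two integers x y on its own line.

√231 = [15; 5,30, …], period ℓ=2 (even) → k=1
step 0: (15, 1)  from 15·(1,0) + (0,1)
step 1: (76, 5)  from 5·(15,1) + (1,0)
→ (76, 5).  Check: 76²=5776, 231·5²=5775, difference 1.
(x_2, y_2) = (76·76 + 231·5·5, 76·5 + 5·76) = (11551, 760)
(x_3, y_3) = (76·11551 + 231·5·760, 76·760 + 5·11551) = (1755676, 115515)

76 5
11551 760
1755676 115515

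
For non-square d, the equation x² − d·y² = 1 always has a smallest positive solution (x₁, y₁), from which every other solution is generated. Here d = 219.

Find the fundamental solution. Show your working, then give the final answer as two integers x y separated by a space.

[14; 1,3,1,28] for √219; ℓ=4 ⇒ convergent index 3
i=0: a=14 ⇒ p=14, q=1
i=1: a=1 ⇒ p=15, q=1
i=2: a=3 ⇒ p=59, q=4
i=3: a=1 ⇒ p=74, q=5
→ (74, 5).  Check: 74²=5476, 219·5²=5475, difference 1.

74 5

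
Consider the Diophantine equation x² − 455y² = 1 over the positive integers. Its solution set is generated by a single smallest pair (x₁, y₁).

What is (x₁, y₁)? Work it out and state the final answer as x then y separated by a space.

d=455: √d = [21; 3,42] (ℓ=2, even), read p_1/q_1
step 0: (21, 1)  from 21·(1,0) + (0,1)
step 1: (64, 3)  from 3·(21,1) + (1,0)
fundamental: x₁=64, y₁=3  (since 4096 − 455·9 = 1)

64 3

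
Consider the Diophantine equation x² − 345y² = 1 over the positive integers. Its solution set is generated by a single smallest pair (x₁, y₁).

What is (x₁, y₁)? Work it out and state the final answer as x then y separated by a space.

[18; 1,1,2,1,6,1,2,1,1,36] for √345; ℓ=10 ⇒ convergent index 9
a_0=18:  p_0=18·1+0=18,  q_0=18·0+1=1
a_1=1:  p_1=1·18+1=19,  q_1=1·1+0=1
a_2=1:  p_2=1·19+18=37,  q_2=1·1+1=2
a_3=2:  p_3=2·37+19=93,  q_3=2·2+1=5
a_4=1:  p_4=1·93+37=130,  q_4=1·5+2=7
a_5=6:  p_5=6·130+93=873,  q_5=6·7+5=47
a_6=1:  p_6=1·873+130=1003,  q_6=1·47+7=54
a_7=2:  p_7=2·1003+873=2879,  q_7=2·54+47=155
a_8=1:  p_8=1·2879+1003=3882,  q_8=1·155+54=209
a_9=1:  p_9=1·3882+2879=6761,  q_9=1·209+155=364
fundamental: x₁=6761, y₁=364  (since 45711121 − 345·132496 = 1)

6761 364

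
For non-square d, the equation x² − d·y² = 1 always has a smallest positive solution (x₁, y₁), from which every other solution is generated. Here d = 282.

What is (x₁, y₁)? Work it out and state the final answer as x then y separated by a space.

√282 = [16; 1,3,1,4,1,3,1,32, …], period ℓ=8 (even) → k=7
k=0  a_k=16  p_k/q_k = 16/1
…
k=3  a_k=1  p_k/q_k = 84/5
…
k=6  a_k=3  p_k/q_k = 1864/111
k=7  a_k=1  p_k/q_k = 2351/140
→ (2351, 140).  Check: 2351²=5527201, 282·140²=5527200, difference 1.

2351 140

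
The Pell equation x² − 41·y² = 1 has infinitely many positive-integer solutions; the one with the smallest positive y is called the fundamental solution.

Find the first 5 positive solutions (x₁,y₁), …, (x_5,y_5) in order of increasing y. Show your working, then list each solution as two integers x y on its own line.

2049 320
8396801 1311360
34410088449 5373952960
141012534067201 22022457918720
577869330197301249 90248027176961600

d=41: √d = [6; 2,2,12] (ℓ=3, odd), read p_5/q_5
k=0  a_k=6  p_k/q_k = 6/1
…
k=2  a_k=2  p_k/q_k = 32/5
k=3  a_k=12  p_k/q_k = 397/62
k=4  a_k=2  p_k/q_k = 826/129
k=5  a_k=2  p_k/q_k = 2049/320
→ (2049, 320).  Check: 2049²=4198401, 41·320²=4198400, difference 1.
(x_2, y_2) = (2049·2049 + 41·320·320, 2049·320 + 320·2049) = (8396801, 1311360)
(x_3, y_3) = (2049·8396801 + 41·320·1311360, 2049·1311360 + 320·8396801) = (34410088449, 5373952960)
(x_4, y_4) = (2049·34410088449 + 41·320·5373952960, 2049·5373952960 + 320·34410088449) = (141012534067201, 22022457918720)
(x_5, y_5) = (2049·141012534067201 + 41·320·22022457918720, 2049·22022457918720 + 320·141012534067201) = (577869330197301249, 90248027176961600)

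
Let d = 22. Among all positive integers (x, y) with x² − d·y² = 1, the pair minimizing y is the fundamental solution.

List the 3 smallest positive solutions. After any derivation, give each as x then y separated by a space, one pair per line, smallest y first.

197 42
77617 16548
30580901 6519870

√22 → a₀=4, period (1,2,4,2,1,8); ℓ=6 even so k=5
step 0: (4, 1)  from 4·(1,0) + (0,1)
step 1: (5, 1)  from 1·(4,1) + (1,0)
step 2: (14, 3)  from 2·(5,1) + (4,1)
…
step 4: (136, 29)  from 2·(61,13) + (14,3)
step 5: (197, 42)  from 1·(136,29) + (61,13)
(x₁, y₁) = (197, 42);  197² − 22·42² = 1 ✓
(197+42√22)^2 = 77617 + 16548√22
(197+42√22)^3 = 30580901 + 6519870√22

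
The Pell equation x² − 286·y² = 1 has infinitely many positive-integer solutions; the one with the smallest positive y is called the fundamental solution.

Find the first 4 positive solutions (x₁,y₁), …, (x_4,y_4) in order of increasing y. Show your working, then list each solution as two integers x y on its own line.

561835 33222
631317134449 37330564740
709392124465745995 41947235681362578
797122648497793485067201 47134850318039357456520

d=286: √d = [16; 1,10,3,3,2,3,3,10,1,32] (ℓ=10, even), read p_9/q_9
step 0: (16, 1)  from 16·(1,0) + (0,1)
…
step 2: (186, 11)  from 10·(17,1) + (16,1)
…
step 4: (1911, 113)  from 3·(575,34) + (186,11)
…
step 8: (512132, 30283)  from 10·(49703,2939) + (15102,893)
step 9: (561835, 33222)  from 1·(512132,30283) + (49703,2939)
fundamental: x₁=561835, y₁=33222  (since 315658567225 − 286·1103701284 = 1)
k=2:  x_2 = 561835·561835+286·33222·33222 = 631317134449,  y_2 = 561835·33222+33222·561835 = 37330564740
k=3:  x_3 = 561835·631317134449+286·33222·37330564740 = 709392124465745995,  y_3 = 561835·37330564740+33222·631317134449 = 41947235681362578
k=4:  x_4 = 561835·709392124465745995+286·33222·41947235681362578 = 797122648497793485067201,  y_4 = 561835·41947235681362578+33222·709392124465745995 = 47134850318039357456520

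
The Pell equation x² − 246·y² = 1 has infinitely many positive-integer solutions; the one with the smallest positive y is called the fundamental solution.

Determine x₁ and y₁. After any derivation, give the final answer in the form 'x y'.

√246 = [15; 1,2,5,1,14,1,5,2,1,30, …], period ℓ=10 (even) → k=9
i=0: a=15 ⇒ p=15, q=1
…
i=3: a=5 ⇒ p=251, q=16
…
i=6: a=1 ⇒ p=4721, q=301
…
i=8: a=2 ⇒ p=60777, q=3875
i=9: a=1 ⇒ p=88805, q=5662
fundamental: x₁=88805, y₁=5662  (since 7886328025 − 246·32058244 = 1)

88805 5662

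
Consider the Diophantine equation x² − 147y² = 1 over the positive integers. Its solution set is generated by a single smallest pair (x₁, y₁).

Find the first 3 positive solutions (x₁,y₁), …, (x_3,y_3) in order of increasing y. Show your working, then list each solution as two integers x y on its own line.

[12; 8,24] for √147; ℓ=2 ⇒ convergent index 1
step 0: (12, 1)  from 12·(1,0) + (0,1)
step 1: (97, 8)  from 8·(12,1) + (1,0)
fundamental: x₁=97, y₁=8  (since 9409 − 147·64 = 1)
k=2:  x_2 = 97·97+147·8·8 = 18817,  y_2 = 97·8+8·97 = 1552
k=3:  x_3 = 97·18817+147·8·1552 = 3650401,  y_3 = 97·1552+8·18817 = 301080

97 8
18817 1552
3650401 301080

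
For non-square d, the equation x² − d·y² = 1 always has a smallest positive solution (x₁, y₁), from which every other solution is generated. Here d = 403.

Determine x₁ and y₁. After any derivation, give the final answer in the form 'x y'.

669878 33369

√403 → a₀=20, period (13,2,1,3,1,3,1,2,13,40); ℓ=10 even so k=9
a_0=20:  p_0=20·1+0=20,  q_0=20·0+1=1
…
a_2=2:  p_2=2·261+20=542,  q_2=2·13+1=27
…
a_4=3:  p_4=3·803+542=2951,  q_4=3·40+27=147
…
a_8=2:  p_8=2·17967+14213=50147,  q_8=2·895+708=2498
a_9=13:  p_9=13·50147+17967=669878,  q_9=13·2498+895=33369
→ (669878, 33369).  Check: 669878²=448736534884, 403·33369²=448736534883, difference 1.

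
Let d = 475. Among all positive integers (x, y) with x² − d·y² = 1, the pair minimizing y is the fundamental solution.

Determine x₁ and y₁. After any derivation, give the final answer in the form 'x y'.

57799 2652

√475 → a₀=21, period (1,3,1,6,2,6,1,3,1,42); ℓ=10 even so k=9
step 0: (21, 1)  from 21·(1,0) + (0,1)
step 1: (22, 1)  from 1·(21,1) + (1,0)
step 2: (87, 4)  from 3·(22,1) + (21,1)
…
step 4: (741, 34)  from 6·(109,5) + (87,4)
…
step 6: (10287, 472)  from 6·(1591,73) + (741,34)
step 7: (11878, 545)  from 1·(10287,472) + (1591,73)
step 8: (45921, 2107)  from 3·(11878,545) + (10287,472)
step 9: (57799, 2652)  from 1·(45921,2107) + (11878,545)
(x₁, y₁) = (57799, 2652);  57799² − 475·2652² = 1 ✓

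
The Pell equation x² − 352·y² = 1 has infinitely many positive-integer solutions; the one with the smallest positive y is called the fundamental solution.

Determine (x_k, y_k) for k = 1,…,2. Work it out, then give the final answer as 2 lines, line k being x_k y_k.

77617 4137
12048797377 642203058

d=352: √d = [18; 1,3,5,9,5,3,1,36] (ℓ=8, even), read p_7/q_7
i=0: a=18 ⇒ p=18, q=1
…
i=6: a=3 ⇒ p=59118, q=3151
i=7: a=1 ⇒ p=77617, q=4137
(x₁, y₁) = (77617, 4137);  77617² − 352·4137² = 1 ✓
n=2: (77617,4137)∘(77617,4137) = (77617·77617+352·4137·4137, 77617·4137+4137·77617) = (12048797377,642203058)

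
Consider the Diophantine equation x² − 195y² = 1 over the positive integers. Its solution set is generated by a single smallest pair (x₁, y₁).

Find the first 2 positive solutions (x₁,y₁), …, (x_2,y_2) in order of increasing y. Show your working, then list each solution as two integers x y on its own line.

14 1
391 28

d=195: √d = [13; 1,26] (ℓ=2, even), read p_1/q_1
a_0=13:  p_0=13·1+0=13,  q_0=13·0+1=1
a_1=1:  p_1=1·13+1=14,  q_1=1·1+0=1
→ (14, 1).  Check: 14²=196, 195·1²=195, difference 1.
n=2: (14,1)∘(14,1) = (14·14+195·1·1, 14·1+1·14) = (391,28)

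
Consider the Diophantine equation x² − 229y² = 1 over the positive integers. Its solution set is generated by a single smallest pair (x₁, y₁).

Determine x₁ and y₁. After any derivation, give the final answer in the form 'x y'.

[15; 7,1,1,7,30] for √229; ℓ=5 ⇒ convergent index 9
step 0: (15, 1)  from 15·(1,0) + (0,1)
…
step 3: (227, 15)  from 1·(121,8) + (106,7)
step 4: (1710, 113)  from 7·(227,15) + (121,8)
step 5: (51527, 3405)  from 30·(1710,113) + (227,15)
step 6: (362399, 23948)  from 7·(51527,3405) + (1710,113)
…
step 8: (776325, 51301)  from 1·(413926,27353) + (362399,23948)
step 9: (5848201, 386460)  from 7·(776325,51301) + (413926,27353)
fundamental: x₁=5848201, y₁=386460  (since 34201454936401 − 229·149351331600 = 1)

5848201 386460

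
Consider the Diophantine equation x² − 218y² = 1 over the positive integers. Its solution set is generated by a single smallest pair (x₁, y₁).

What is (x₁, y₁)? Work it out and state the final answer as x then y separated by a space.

[14; 1,3,3,1,28] for √218; ℓ=5 ⇒ convergent index 9
i=0: a=14 ⇒ p=14, q=1
i=1: a=1 ⇒ p=15, q=1
i=2: a=3 ⇒ p=59, q=4
…
i=4: a=1 ⇒ p=251, q=17
i=5: a=28 ⇒ p=7220, q=489
…
i=7: a=3 ⇒ p=29633, q=2007
i=8: a=3 ⇒ p=96370, q=6527
i=9: a=1 ⇒ p=126003, q=8534
fundamental: x₁=126003, y₁=8534  (since 15876756009 − 218·72829156 = 1)

126003 8534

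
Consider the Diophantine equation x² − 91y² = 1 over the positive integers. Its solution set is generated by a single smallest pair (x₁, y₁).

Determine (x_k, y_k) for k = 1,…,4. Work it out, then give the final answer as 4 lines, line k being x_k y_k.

[9; 1,1,5,1,5,1,1,18] for √91; ℓ=8 ⇒ convergent index 7
step 0: (9, 1)  from 9·(1,0) + (0,1)
…
step 2: (19, 2)  from 1·(10,1) + (9,1)
…
step 4: (124, 13)  from 1·(105,11) + (19,2)
…
step 6: (849, 89)  from 1·(725,76) + (124,13)
step 7: (1574, 165)  from 1·(849,89) + (725,76)
(x₁, y₁) = (1574, 165);  1574² − 91·165² = 1 ✓
(1574+165√91)^2 = 4954951 + 519420√91
(1574+165√91)^3 = 15598184174 + 1635133995√91
(1574+165√91)^4 = 49103078824801 + 5147401296840√91

1574 165
4954951 519420
15598184174 1635133995
49103078824801 5147401296840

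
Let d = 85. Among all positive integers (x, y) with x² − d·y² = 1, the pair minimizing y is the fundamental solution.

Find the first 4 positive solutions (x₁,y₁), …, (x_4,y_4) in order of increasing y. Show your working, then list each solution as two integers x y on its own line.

285769 30996
163327842721 17715391848
93348068572789129 10125019625991228
53351968415791425367681 5786833466982059076816

√85 → a₀=9, period (4,1,1,4,18); ℓ=5 odd so k=9
k=0  a_k=9  p_k/q_k = 9/1
k=1  a_k=4  p_k/q_k = 37/4
k=2  a_k=1  p_k/q_k = 46/5
k=3  a_k=1  p_k/q_k = 83/9
…
k=5  a_k=18  p_k/q_k = 6887/747
k=6  a_k=4  p_k/q_k = 27926/3029
k=7  a_k=1  p_k/q_k = 34813/3776
k=8  a_k=1  p_k/q_k = 62739/6805
k=9  a_k=4  p_k/q_k = 285769/30996
→ (285769, 30996).  Check: 285769²=81663921361, 85·30996²=81663921360, difference 1.
(285769+30996√85)^2 = 163327842721 + 17715391848√85
(285769+30996√85)^3 = 93348068572789129 + 10125019625991228√85
(285769+30996√85)^4 = 53351968415791425367681 + 5786833466982059076816√85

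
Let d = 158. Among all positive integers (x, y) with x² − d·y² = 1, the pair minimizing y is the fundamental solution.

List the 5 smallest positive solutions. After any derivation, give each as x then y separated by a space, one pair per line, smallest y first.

7743 616
119908097 9539376
1856896782399 147726776120
28755903452322817 2287696845454944
445313919005774361663 35427273200988486664

√158 → a₀=12, period (1,1,3,12,3,1,1,24); ℓ=8 even so k=7
a_0=12:  p_0=12·1+0=12,  q_0=12·0+1=1
a_1=1:  p_1=1·12+1=13,  q_1=1·1+0=1
a_2=1:  p_2=1·13+12=25,  q_2=1·1+1=2
a_3=3:  p_3=3·25+13=88,  q_3=3·2+1=7
a_4=12:  p_4=12·88+25=1081,  q_4=12·7+2=86
a_5=3:  p_5=3·1081+88=3331,  q_5=3·86+7=265
a_6=1:  p_6=1·3331+1081=4412,  q_6=1·265+86=351
a_7=1:  p_7=1·4412+3331=7743,  q_7=1·351+265=616
→ (7743, 616).  Check: 7743²=59954049, 158·616²=59954048, difference 1.
(x_2, y_2) = (7743·7743 + 158·616·616, 7743·616 + 616·7743) = (119908097, 9539376)
(x_3, y_3) = (7743·119908097 + 158·616·9539376, 7743·9539376 + 616·119908097) = (1856896782399, 147726776120)
(x_4, y_4) = (7743·1856896782399 + 158·616·147726776120, 7743·147726776120 + 616·1856896782399) = (28755903452322817, 2287696845454944)
(x_5, y_5) = (7743·28755903452322817 + 158·616·2287696845454944, 7743·2287696845454944 + 616·28755903452322817) = (445313919005774361663, 35427273200988486664)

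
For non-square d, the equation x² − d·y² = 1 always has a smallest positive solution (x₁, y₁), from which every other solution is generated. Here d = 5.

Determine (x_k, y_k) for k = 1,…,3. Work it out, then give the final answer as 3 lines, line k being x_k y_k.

√5 = [2; 4, …], period ℓ=1 (odd) → k=1
step 0: (2, 1)  from 2·(1,0) + (0,1)
step 1: (9, 4)  from 4·(2,1) + (1,0)
→ (9, 4).  Check: 9²=81, 5·4²=80, difference 1.
(x_2, y_2) = (9·9 + 5·4·4, 9·4 + 4·9) = (161, 72)
(x_3, y_3) = (9·161 + 5·4·72, 9·72 + 4·161) = (2889, 1292)

9 4
161 72
2889 1292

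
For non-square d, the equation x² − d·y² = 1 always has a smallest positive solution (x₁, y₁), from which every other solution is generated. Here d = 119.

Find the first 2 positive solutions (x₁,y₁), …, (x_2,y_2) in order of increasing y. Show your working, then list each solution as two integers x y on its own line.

120 11
28799 2640

√119 → a₀=10, period (1,9,1,20); ℓ=4 even so k=3
k=0  a_k=10  p_k/q_k = 10/1
…
k=2  a_k=9  p_k/q_k = 109/10
k=3  a_k=1  p_k/q_k = 120/11
→ (120, 11).  Check: 120²=14400, 119·11²=14399, difference 1.
n=2: (120,11)∘(120,11) = (120·120+119·11·11, 120·11+11·120) = (28799,2640)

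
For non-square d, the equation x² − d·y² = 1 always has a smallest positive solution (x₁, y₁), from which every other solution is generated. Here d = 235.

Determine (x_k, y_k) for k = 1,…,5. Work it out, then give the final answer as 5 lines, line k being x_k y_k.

[15; 3,30] for √235; ℓ=2 ⇒ convergent index 1
k=0  a_k=15  p_k/q_k = 15/1
k=1  a_k=3  p_k/q_k = 46/3
fundamental: x₁=46, y₁=3  (since 2116 − 235·9 = 1)
(x_2, y_2) = (46·46 + 235·3·3, 46·3 + 3·46) = (4231, 276)
(x_3, y_3) = (46·4231 + 235·3·276, 46·276 + 3·4231) = (389206, 25389)
(x_4, y_4) = (46·389206 + 235·3·25389, 46·25389 + 3·389206) = (35802721, 2335512)
(x_5, y_5) = (46·35802721 + 235·3·2335512, 46·2335512 + 3·35802721) = (3293461126, 214841715)

46 3
4231 276
389206 25389
35802721 2335512
3293461126 214841715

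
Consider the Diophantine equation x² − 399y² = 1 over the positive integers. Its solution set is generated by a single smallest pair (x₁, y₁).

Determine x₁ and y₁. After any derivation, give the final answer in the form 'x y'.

20 1

[19; 1,38] for √399; ℓ=2 ⇒ convergent index 1
a_0=19:  p_0=19·1+0=19,  q_0=19·0+1=1
a_1=1:  p_1=1·19+1=20,  q_1=1·1+0=1
(x₁, y₁) = (20, 1);  20² − 399·1² = 1 ✓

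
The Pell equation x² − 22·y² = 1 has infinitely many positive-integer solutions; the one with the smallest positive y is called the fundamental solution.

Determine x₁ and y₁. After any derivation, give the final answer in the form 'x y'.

197 42

d=22: √d = [4; 1,2,4,2,1,8] (ℓ=6, even), read p_5/q_5
a_0=4:  p_0=4·1+0=4,  q_0=4·0+1=1
…
a_3=4:  p_3=4·14+5=61,  q_3=4·3+1=13
a_4=2:  p_4=2·61+14=136,  q_4=2·13+3=29
a_5=1:  p_5=1·136+61=197,  q_5=1·29+13=42
fundamental: x₁=197, y₁=42  (since 38809 − 22·1764 = 1)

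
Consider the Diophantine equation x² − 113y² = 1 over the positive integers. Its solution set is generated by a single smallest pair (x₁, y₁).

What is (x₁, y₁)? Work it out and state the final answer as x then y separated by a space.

1204353 113296

[10; 1,1,1,2,2,1,1,1,20] for √113; ℓ=9 ⇒ convergent index 17
a_0=10:  p_0=10·1+0=10,  q_0=10·0+1=1
…
a_2=1:  p_2=1·11+10=21,  q_2=1·1+1=2
a_3=1:  p_3=1·21+11=32,  q_3=1·2+1=3
a_4=2:  p_4=2·32+21=85,  q_4=2·3+2=8
…
a_6=1:  p_6=1·202+85=287,  q_6=1·19+8=27
…
a_8=1:  p_8=1·489+287=776,  q_8=1·46+27=73
a_9=20:  p_9=20·776+489=16009,  q_9=20·73+46=1506
a_10=1:  p_10=1·16009+776=16785,  q_10=1·1506+73=1579
a_11=1:  p_11=1·16785+16009=32794,  q_11=1·1579+1506=3085
a_12=1:  p_12=1·32794+16785=49579,  q_12=1·3085+1579=4664
a_13=2:  p_13=2·49579+32794=131952,  q_13=2·4664+3085=12413
…
a_15=1:  p_15=1·313483+131952=445435,  q_15=1·29490+12413=41903
a_16=1:  p_16=1·445435+313483=758918,  q_16=1·41903+29490=71393
a_17=1:  p_17=1·758918+445435=1204353,  q_17=1·71393+41903=113296
→ (1204353, 113296).  Check: 1204353²=1450466148609, 113·113296²=1450466148608, difference 1.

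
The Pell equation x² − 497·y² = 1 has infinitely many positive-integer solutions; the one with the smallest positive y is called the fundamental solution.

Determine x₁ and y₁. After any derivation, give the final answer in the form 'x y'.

1201887 53912

[22; 3,2,2,5,6,5,2,2,3,44] for √497; ℓ=10 ⇒ convergent index 9
a_0=22:  p_0=22·1+0=22,  q_0=22·0+1=1
…
a_8=2:  p_8=2·143637+65476=352750,  q_8=2·6443+2937=15823
a_9=3:  p_9=3·352750+143637=1201887,  q_9=3·15823+6443=53912
fundamental: x₁=1201887, y₁=53912  (since 1444532360769 − 497·2906503744 = 1)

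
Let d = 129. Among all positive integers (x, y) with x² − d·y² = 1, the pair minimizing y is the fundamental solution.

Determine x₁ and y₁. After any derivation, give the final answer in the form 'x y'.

d=129: √d = [11; 2,1,3,1,6,1,3,1,2,22] (ℓ=10, even), read p_9/q_9
step 0: (11, 1)  from 11·(1,0) + (0,1)
…
step 2: (34, 3)  from 1·(23,2) + (11,1)
…
step 5: (1079, 95)  from 6·(159,14) + (125,11)
…
step 8: (6031, 531)  from 1·(4793,422) + (1238,109)
step 9: (16855, 1484)  from 2·(6031,531) + (4793,422)
→ (16855, 1484).  Check: 16855²=284091025, 129·1484²=284091024, difference 1.

16855 1484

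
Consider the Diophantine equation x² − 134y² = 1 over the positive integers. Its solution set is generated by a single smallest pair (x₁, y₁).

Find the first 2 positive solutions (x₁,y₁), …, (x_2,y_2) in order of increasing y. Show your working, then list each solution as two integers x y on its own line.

√134 = [11; 1,1,2,1,3,…,1,1,22, …], period ℓ=14 (even) → k=13
a_0=11:  p_0=11·1+0=11,  q_0=11·0+1=1
a_1=1:  p_1=1·11+1=12,  q_1=1·1+0=1
a_2=1:  p_2=1·12+11=23,  q_2=1·1+1=2
…
a_5=3:  p_5=3·81+58=301,  q_5=3·7+5=26
a_6=1:  p_6=1·301+81=382,  q_6=1·26+7=33
…
a_10=1:  p_10=1·17630+4503=22133,  q_10=1·1523+389=1912
a_11=2:  p_11=2·22133+17630=61896,  q_11=2·1912+1523=5347
a_12=1:  p_12=1·61896+22133=84029,  q_12=1·5347+1912=7259
a_13=1:  p_13=1·84029+61896=145925,  q_13=1·7259+5347=12606
(x₁, y₁) = (145925, 12606);  145925² − 134·12606² = 1 ✓
n=2: (145925,12606)∘(145925,12606) = (145925·145925+134·12606·12606, 145925·12606+12606·145925) = (42588211249,3679061100)

145925 12606
42588211249 3679061100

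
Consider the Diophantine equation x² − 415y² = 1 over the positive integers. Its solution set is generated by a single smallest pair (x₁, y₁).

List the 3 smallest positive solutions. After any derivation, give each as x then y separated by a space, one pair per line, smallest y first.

[20; 2,1,2,4,6,…,1,2,40] for √415; ℓ=16 ⇒ convergent index 15
step 0: (20, 1)  from 20·(1,0) + (0,1)
step 1: (41, 2)  from 2·(20,1) + (1,0)
…
step 3: (163, 8)  from 2·(61,3) + (41,2)
step 4: (713, 35)  from 4·(163,8) + (61,3)
…
step 6: (5154, 253)  from 1·(4441,218) + (713,35)
…
step 8: (33939, 1666)  from 3·(9595,471) + (5154,253)
…
step 10: (77473, 3803)  from 1·(43534,2137) + (33939,1666)
step 11: (508372, 24955)  from 6·(77473,3803) + (43534,2137)
step 12: (2110961, 103623)  from 4·(508372,24955) + (77473,3803)
step 13: (4730294, 232201)  from 2·(2110961,103623) + (508372,24955)
step 14: (6841255, 335824)  from 1·(4730294,232201) + (2110961,103623)
step 15: (18412804, 903849)  from 2·(6841255,335824) + (4730294,232201)
fundamental: x₁=18412804, y₁=903849  (since 339031351142416 − 415·816943014801 = 1)
k=2:  x_2 = 18412804·18412804+415·903849·903849 = 678062702284831,  y_2 = 18412804·903849+903849·18412804 = 33284788965192
k=3:  x_3 = 18412804·678062702284831+415·903849·33284788965192 = 24970071273761872339444,  y_3 = 18412804·33284788965192+903849·678062702284831 = 1225732590794885332887

18412804 903849
678062702284831 33284788965192
24970071273761872339444 1225732590794885332887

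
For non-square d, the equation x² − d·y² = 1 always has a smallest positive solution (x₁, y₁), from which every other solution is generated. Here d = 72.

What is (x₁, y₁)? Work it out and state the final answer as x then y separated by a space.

d=72: √d = [8; 2,16] (ℓ=2, even), read p_1/q_1
a_0=8:  p_0=8·1+0=8,  q_0=8·0+1=1
a_1=2:  p_1=2·8+1=17,  q_1=2·1+0=2
fundamental: x₁=17, y₁=2  (since 289 − 72·4 = 1)

17 2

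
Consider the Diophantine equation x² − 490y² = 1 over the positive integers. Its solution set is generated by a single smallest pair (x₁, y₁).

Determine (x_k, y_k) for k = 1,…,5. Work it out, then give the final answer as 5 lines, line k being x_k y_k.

1039681 46968
2161873163521 97663474416
4495316905044313921 203077717488555624
9347391150304592810234881 422272088792340335957472
19436609957075163398170578312001 878056535095215307939712337240

√490 → a₀=22, period (7,2,1,4,4,4,1,2,7,44); ℓ=10 even so k=9
i=0: a=22 ⇒ p=22, q=1
…
i=5: a=4 ⇒ p=9607, q=434
i=6: a=4 ⇒ p=40708, q=1839
i=7: a=1 ⇒ p=50315, q=2273
i=8: a=2 ⇒ p=141338, q=6385
i=9: a=7 ⇒ p=1039681, q=46968
(x₁, y₁) = (1039681, 46968);  1039681² − 490·46968² = 1 ✓
(x_2, y_2) = (1039681·1039681 + 490·46968·46968, 1039681·46968 + 46968·1039681) = (2161873163521, 97663474416)
(x_3, y_3) = (1039681·2161873163521 + 490·46968·97663474416, 1039681·97663474416 + 46968·2161873163521) = (4495316905044313921, 203077717488555624)
(x_4, y_4) = (1039681·4495316905044313921 + 490·46968·203077717488555624, 1039681·203077717488555624 + 46968·4495316905044313921) = (9347391150304592810234881, 422272088792340335957472)
(x_5, y_5) = (1039681·9347391150304592810234881 + 490·46968·422272088792340335957472, 1039681·422272088792340335957472 + 46968·9347391150304592810234881) = (19436609957075163398170578312001, 878056535095215307939712337240)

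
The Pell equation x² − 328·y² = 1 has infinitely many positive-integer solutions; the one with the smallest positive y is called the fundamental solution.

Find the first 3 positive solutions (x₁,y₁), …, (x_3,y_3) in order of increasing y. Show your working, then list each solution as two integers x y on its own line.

d=328: √d = [18; 9,36] (ℓ=2, even), read p_1/q_1
k=0  a_k=18  p_k/q_k = 18/1
k=1  a_k=9  p_k/q_k = 163/9
→ (163, 9).  Check: 163²=26569, 328·9²=26568, difference 1.
k=2:  x_2 = 163·163+328·9·9 = 53137,  y_2 = 163·9+9·163 = 2934
k=3:  x_3 = 163·53137+328·9·2934 = 17322499,  y_3 = 163·2934+9·53137 = 956475

163 9
53137 2934
17322499 956475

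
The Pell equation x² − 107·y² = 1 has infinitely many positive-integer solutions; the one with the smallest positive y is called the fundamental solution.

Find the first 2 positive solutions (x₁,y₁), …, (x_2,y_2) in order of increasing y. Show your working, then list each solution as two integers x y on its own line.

962 93
1850887 178932

[10; 2,1,9,1,2,20] for √107; ℓ=6 ⇒ convergent index 5
i=0: a=10 ⇒ p=10, q=1
i=1: a=2 ⇒ p=21, q=2
i=2: a=1 ⇒ p=31, q=3
i=3: a=9 ⇒ p=300, q=29
i=4: a=1 ⇒ p=331, q=32
i=5: a=2 ⇒ p=962, q=93
→ (962, 93).  Check: 962²=925444, 107·93²=925443, difference 1.
(x_2, y_2) = (962·962 + 107·93·93, 962·93 + 93·962) = (1850887, 178932)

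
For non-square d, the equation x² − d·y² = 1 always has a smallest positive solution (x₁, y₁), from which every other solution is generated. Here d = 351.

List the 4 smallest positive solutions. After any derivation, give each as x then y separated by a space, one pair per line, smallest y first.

62425 3332
7793761249 416000200
973051091875225 51937624966668
121485428812828080001 6484412476672499600

√351 → a₀=18, period (1,2,1,3,2,2,2,3,1,2,1,36); ℓ=12 even so k=11
step 0: (18, 1)  from 18·(1,0) + (0,1)
…
step 7: (3747, 200)  from 2·(1555,83) + (637,34)
…
step 9: (16543, 883)  from 1·(12796,683) + (3747,200)
step 10: (45882, 2449)  from 2·(16543,883) + (12796,683)
step 11: (62425, 3332)  from 1·(45882,2449) + (16543,883)
fundamental: x₁=62425, y₁=3332  (since 3896880625 − 351·11102224 = 1)
(x_2, y_2) = (62425·62425 + 351·3332·3332, 62425·3332 + 3332·62425) = (7793761249, 416000200)
(x_3, y_3) = (62425·7793761249 + 351·3332·416000200, 62425·416000200 + 3332·7793761249) = (973051091875225, 51937624966668)
(x_4, y_4) = (62425·973051091875225 + 351·3332·51937624966668, 62425·51937624966668 + 3332·973051091875225) = (121485428812828080001, 6484412476672499600)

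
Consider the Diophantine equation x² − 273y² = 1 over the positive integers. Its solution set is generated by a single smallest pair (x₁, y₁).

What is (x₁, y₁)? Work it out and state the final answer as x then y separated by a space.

727 44

[16; 1,1,10,1,1,32] for √273; ℓ=6 ⇒ convergent index 5
i=0: a=16 ⇒ p=16, q=1
…
i=2: a=1 ⇒ p=33, q=2
i=3: a=10 ⇒ p=347, q=21
i=4: a=1 ⇒ p=380, q=23
i=5: a=1 ⇒ p=727, q=44
fundamental: x₁=727, y₁=44  (since 528529 − 273·1936 = 1)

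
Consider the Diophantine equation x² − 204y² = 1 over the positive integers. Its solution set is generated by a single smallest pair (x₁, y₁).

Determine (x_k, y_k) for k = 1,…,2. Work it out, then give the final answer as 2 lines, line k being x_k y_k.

4999 350
49980001 3499300

√204 = [14; 3,1,1,6,1,1,3,28, …], period ℓ=8 (even) → k=7
i=0: a=14 ⇒ p=14, q=1
i=1: a=3 ⇒ p=43, q=3
i=2: a=1 ⇒ p=57, q=4
…
i=6: a=1 ⇒ p=1414, q=99
i=7: a=3 ⇒ p=4999, q=350
fundamental: x₁=4999, y₁=350  (since 24990001 − 204·122500 = 1)
k=2:  x_2 = 4999·4999+204·350·350 = 49980001,  y_2 = 4999·350+350·4999 = 3499300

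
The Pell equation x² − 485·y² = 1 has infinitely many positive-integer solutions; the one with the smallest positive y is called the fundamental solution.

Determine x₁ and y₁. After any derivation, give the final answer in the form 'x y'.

969 44

d=485: √d = [22; 44] (ℓ=1, odd), read p_1/q_1
step 0: (22, 1)  from 22·(1,0) + (0,1)
step 1: (969, 44)  from 44·(22,1) + (1,0)
fundamental: x₁=969, y₁=44  (since 938961 − 485·1936 = 1)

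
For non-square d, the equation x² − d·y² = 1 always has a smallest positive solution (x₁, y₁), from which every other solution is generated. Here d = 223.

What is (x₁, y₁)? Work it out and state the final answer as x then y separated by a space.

[14; 1,13,1,28] for √223; ℓ=4 ⇒ convergent index 3
step 0: (14, 1)  from 14·(1,0) + (0,1)
…
step 2: (209, 14)  from 13·(15,1) + (14,1)
step 3: (224, 15)  from 1·(209,14) + (15,1)
fundamental: x₁=224, y₁=15  (since 50176 − 223·225 = 1)

224 15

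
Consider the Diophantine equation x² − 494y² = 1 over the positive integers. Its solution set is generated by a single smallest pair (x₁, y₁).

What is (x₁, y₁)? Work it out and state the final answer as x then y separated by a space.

73035 3286

√494 → a₀=22, period (4,2,2,1,2,1,2,2,4,44); ℓ=10 even so k=9
a_0=22:  p_0=22·1+0=22,  q_0=22·0+1=1
…
a_2=2:  p_2=2·89+22=200,  q_2=2·4+1=9
a_3=2:  p_3=2·200+89=489,  q_3=2·9+4=22
a_4=1:  p_4=1·489+200=689,  q_4=1·22+9=31
a_5=2:  p_5=2·689+489=1867,  q_5=2·31+22=84
a_6=1:  p_6=1·1867+689=2556,  q_6=1·84+31=115
a_7=2:  p_7=2·2556+1867=6979,  q_7=2·115+84=314
a_8=2:  p_8=2·6979+2556=16514,  q_8=2·314+115=743
a_9=4:  p_9=4·16514+6979=73035,  q_9=4·743+314=3286
fundamental: x₁=73035, y₁=3286  (since 5334111225 − 494·10797796 = 1)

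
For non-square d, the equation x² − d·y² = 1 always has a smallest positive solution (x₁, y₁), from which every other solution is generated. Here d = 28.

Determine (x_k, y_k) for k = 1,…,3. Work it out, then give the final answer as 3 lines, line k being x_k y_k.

d=28: √d = [5; 3,2,3,10] (ℓ=4, even), read p_3/q_3
k=0  a_k=5  p_k/q_k = 5/1
k=1  a_k=3  p_k/q_k = 16/3
k=2  a_k=2  p_k/q_k = 37/7
k=3  a_k=3  p_k/q_k = 127/24
(x₁, y₁) = (127, 24);  127² − 28·24² = 1 ✓
(x_2, y_2) = (127·127 + 28·24·24, 127·24 + 24·127) = (32257, 6096)
(x_3, y_3) = (127·32257 + 28·24·6096, 127·6096 + 24·32257) = (8193151, 1548360)

127 24
32257 6096
8193151 1548360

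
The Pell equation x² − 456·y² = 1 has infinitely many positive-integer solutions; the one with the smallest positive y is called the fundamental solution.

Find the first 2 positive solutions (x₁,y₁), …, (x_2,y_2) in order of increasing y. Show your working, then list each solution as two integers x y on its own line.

1025 48
2101249 98400

√456 → a₀=21, period (2,1,4,1,2,42); ℓ=6 even so k=5
k=0  a_k=21  p_k/q_k = 21/1
k=1  a_k=2  p_k/q_k = 43/2
k=2  a_k=1  p_k/q_k = 64/3
k=3  a_k=4  p_k/q_k = 299/14
k=4  a_k=1  p_k/q_k = 363/17
k=5  a_k=2  p_k/q_k = 1025/48
(x₁, y₁) = (1025, 48);  1025² − 456·48² = 1 ✓
(x_2, y_2) = (1025·1025 + 456·48·48, 1025·48 + 48·1025) = (2101249, 98400)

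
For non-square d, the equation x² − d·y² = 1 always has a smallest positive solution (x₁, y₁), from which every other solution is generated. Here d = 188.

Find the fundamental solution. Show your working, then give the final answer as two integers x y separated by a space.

√188 → a₀=13, period (1,2,2,6,2,2,1,26); ℓ=8 even so k=7
k=0  a_k=13  p_k/q_k = 13/1
…
k=5  a_k=2  p_k/q_k = 1330/97
k=6  a_k=2  p_k/q_k = 3277/239
k=7  a_k=1  p_k/q_k = 4607/336
→ (4607, 336).  Check: 4607²=21224449, 188·336²=21224448, difference 1.

4607 336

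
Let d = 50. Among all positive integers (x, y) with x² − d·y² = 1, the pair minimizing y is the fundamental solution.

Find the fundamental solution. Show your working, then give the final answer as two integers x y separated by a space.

√50 = [7; 14, …], period ℓ=1 (odd) → k=1
i=0: a=7 ⇒ p=7, q=1
i=1: a=14 ⇒ p=99, q=14
fundamental: x₁=99, y₁=14  (since 9801 − 50·196 = 1)

99 14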